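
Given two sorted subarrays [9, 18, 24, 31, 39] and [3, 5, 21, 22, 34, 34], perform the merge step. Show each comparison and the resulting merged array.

Merging process:

Compare 9 vs 3: take 3 from right. Merged: [3]
Compare 9 vs 5: take 5 from right. Merged: [3, 5]
Compare 9 vs 21: take 9 from left. Merged: [3, 5, 9]
Compare 18 vs 21: take 18 from left. Merged: [3, 5, 9, 18]
Compare 24 vs 21: take 21 from right. Merged: [3, 5, 9, 18, 21]
Compare 24 vs 22: take 22 from right. Merged: [3, 5, 9, 18, 21, 22]
Compare 24 vs 34: take 24 from left. Merged: [3, 5, 9, 18, 21, 22, 24]
Compare 31 vs 34: take 31 from left. Merged: [3, 5, 9, 18, 21, 22, 24, 31]
Compare 39 vs 34: take 34 from right. Merged: [3, 5, 9, 18, 21, 22, 24, 31, 34]
Compare 39 vs 34: take 34 from right. Merged: [3, 5, 9, 18, 21, 22, 24, 31, 34, 34]
Append remaining from left: [39]. Merged: [3, 5, 9, 18, 21, 22, 24, 31, 34, 34, 39]

Final merged array: [3, 5, 9, 18, 21, 22, 24, 31, 34, 34, 39]
Total comparisons: 10

The merged array is [3, 5, 9, 18, 21, 22, 24, 31, 34, 34, 39], requiring 10 comparisons. The merge step runs in O(n) time where n is the total number of elements.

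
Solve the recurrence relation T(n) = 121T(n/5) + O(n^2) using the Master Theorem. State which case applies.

Master Theorem for T(n) = 121T(n/5) + O(n^2):

a = 121, b = 5, c = 2
log_b(a) = log_5(121) = 2.9798

Case 1: c = 2 < log_5(121) = 2.9798
T(n) = O(n^(log_5 121))

For T(n) = 121T(n/5) + O(n^2): log_5(121) = 2.9798. This is Case 1 of the Master Theorem (c < log_b(a), work dominated by leaves), giving O(n^(log_5 121)).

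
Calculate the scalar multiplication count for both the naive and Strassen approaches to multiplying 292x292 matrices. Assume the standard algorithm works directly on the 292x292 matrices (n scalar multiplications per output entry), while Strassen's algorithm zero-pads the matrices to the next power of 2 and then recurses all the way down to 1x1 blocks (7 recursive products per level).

Matrix multiplication for 292x292 matrices:

Strassen's algorithm requires power-of-2 dimensions. Pad 292x292 to 512x512 (next power of 2).

Standard algorithm: 292^3 = 24897088 multiplications
Strassen's algorithm: 7^(log2(512)) = 7^9 = 40353607 multiplications
Difference: 24897088 - 40353607 = -15456519 (Strassen uses MORE here due to padding overhead — for small or just-over-power-of-2 n, padding can outweigh the per-level savings)

Standard: 24897088 multiplications (292^3). Strassen: 40353607 multiplications (7^9, after padding to 512x512). Strassen reduces 8 recursive multiplications to 7 at each level.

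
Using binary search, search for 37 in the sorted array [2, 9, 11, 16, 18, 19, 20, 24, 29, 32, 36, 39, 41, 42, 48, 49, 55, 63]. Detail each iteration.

Binary search for 37 in [2, 9, 11, 16, 18, 19, 20, 24, 29, 32, 36, 39, 41, 42, 48, 49, 55, 63]:

lo=0, hi=17, mid=8, arr[mid]=29 -> 29 < 37, search right half
lo=9, hi=17, mid=13, arr[mid]=42 -> 42 > 37, search left half
lo=9, hi=12, mid=10, arr[mid]=36 -> 36 < 37, search right half
lo=11, hi=12, mid=11, arr[mid]=39 -> 39 > 37, search left half
lo=11 > hi=10, target 37 not found

Binary search determines that 37 is not in the array after 4 comparisons. The search space was exhausted without finding the target.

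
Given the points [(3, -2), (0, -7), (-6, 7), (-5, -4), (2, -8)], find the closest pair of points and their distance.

Computing all pairwise distances among 5 points:

d((3, -2), (0, -7)) = 5.831
d((3, -2), (-6, 7)) = 12.7279
d((3, -2), (-5, -4)) = 8.2462
d((3, -2), (2, -8)) = 6.0828
d((0, -7), (-6, 7)) = 15.2315
d((0, -7), (-5, -4)) = 5.831
d((0, -7), (2, -8)) = 2.2361 <-- minimum
d((-6, 7), (-5, -4)) = 11.0454
d((-6, 7), (2, -8)) = 17.0
d((-5, -4), (2, -8)) = 8.0623

Closest pair: (0, -7) and (2, -8) with distance 2.2361

The closest pair is (0, -7) and (2, -8) with Euclidean distance 2.2361. For 5 points, brute-force pairwise comparison is shown above. For large n, the divide-and-conquer algorithm (sort by x, recurse on halves, check the dividing strip) achieves O(n log n).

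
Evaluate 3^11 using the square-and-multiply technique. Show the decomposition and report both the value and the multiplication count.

Computing 3^11 by squaring (build up from 3^1; each line after the first costs one multiplication):

3^1 = 3
3^2 = (3^1)^2 = 3^2 = 9
3^4 = (3^2)^2 = 9^2 = 81
3^5 = 3 * 3^4 = 3 * 81 = 243
3^10 = (3^5)^2 = 243^2 = 59049
3^11 = 3 * 3^10 = 3 * 59049 = 177147

Result: 177147
Multiplications needed: 5 (5 lines after 3^1)

3^11 = 177147. Using exponentiation by squaring, this requires 5 multiplications. The key idea: if the exponent is even, square the half-power; if odd, multiply by the base once.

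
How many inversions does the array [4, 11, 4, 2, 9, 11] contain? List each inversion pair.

Finding inversions in [4, 11, 4, 2, 9, 11]:

(0, 3): arr[0]=4 > arr[3]=2
(1, 2): arr[1]=11 > arr[2]=4
(1, 3): arr[1]=11 > arr[3]=2
(1, 4): arr[1]=11 > arr[4]=9
(2, 3): arr[2]=4 > arr[3]=2

Total inversions: 5

The array has 5 inversion(s): (0,3), (1,2), (1,3), (1,4), (2,3). Each pair (i,j) satisfies i < j and arr[i] > arr[j].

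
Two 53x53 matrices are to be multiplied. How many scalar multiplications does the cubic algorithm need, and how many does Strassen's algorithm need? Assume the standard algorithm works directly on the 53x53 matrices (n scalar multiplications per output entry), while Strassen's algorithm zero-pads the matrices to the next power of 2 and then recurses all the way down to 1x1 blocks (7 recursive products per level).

Matrix multiplication for 53x53 matrices:

Strassen's algorithm requires power-of-2 dimensions. Pad 53x53 to 64x64 (next power of 2).

Standard algorithm: 53^3 = 148877 multiplications
Strassen's algorithm: 7^(log2(64)) = 7^6 = 117649 multiplications
Savings: 148877 - 117649 = 31228 multiplications

Standard: 148877 multiplications (53^3). Strassen: 117649 multiplications (7^6, after padding to 64x64). Strassen reduces 8 recursive multiplications to 7 at each level.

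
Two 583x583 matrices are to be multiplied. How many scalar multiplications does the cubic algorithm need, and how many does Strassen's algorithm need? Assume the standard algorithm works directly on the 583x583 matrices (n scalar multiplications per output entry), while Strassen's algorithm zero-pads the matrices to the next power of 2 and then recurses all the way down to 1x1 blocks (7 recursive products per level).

Matrix multiplication for 583x583 matrices:

Strassen's algorithm requires power-of-2 dimensions. Pad 583x583 to 1024x1024 (next power of 2).

Standard algorithm: 583^3 = 198155287 multiplications
Strassen's algorithm: 7^(log2(1024)) = 7^10 = 282475249 multiplications
Difference: 198155287 - 282475249 = -84319962 (Strassen uses MORE here due to padding overhead — for small or just-over-power-of-2 n, padding can outweigh the per-level savings)

Standard: 198155287 multiplications (583^3). Strassen: 282475249 multiplications (7^10, after padding to 1024x1024). Strassen reduces 8 recursive multiplications to 7 at each level.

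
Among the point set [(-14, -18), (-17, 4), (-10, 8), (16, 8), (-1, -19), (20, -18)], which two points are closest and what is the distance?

Computing all pairwise distances among 6 points:

d((-14, -18), (-17, 4)) = 22.2036
d((-14, -18), (-10, 8)) = 26.3059
d((-14, -18), (16, 8)) = 39.6989
d((-14, -18), (-1, -19)) = 13.0384
d((-14, -18), (20, -18)) = 34.0
d((-17, 4), (-10, 8)) = 8.0623 <-- minimum
d((-17, 4), (16, 8)) = 33.2415
d((-17, 4), (-1, -19)) = 28.0179
d((-17, 4), (20, -18)) = 43.0465
d((-10, 8), (16, 8)) = 26.0
d((-10, 8), (-1, -19)) = 28.4605
d((-10, 8), (20, -18)) = 39.6989
d((16, 8), (-1, -19)) = 31.9061
d((16, 8), (20, -18)) = 26.3059
d((-1, -19), (20, -18)) = 21.0238

Closest pair: (-17, 4) and (-10, 8) with distance 8.0623

The closest pair is (-17, 4) and (-10, 8) with Euclidean distance 8.0623. For 6 points, brute-force pairwise comparison is shown above. For large n, the divide-and-conquer algorithm (sort by x, recurse on halves, check the dividing strip) achieves O(n log n).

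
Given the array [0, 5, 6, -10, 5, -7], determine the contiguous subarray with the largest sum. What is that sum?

Using Kadane's algorithm on [0, 5, 6, -10, 5, -7]:

Scanning through the array:
Position 1 (value 5): max_ending_here = 5, max_so_far = 5
Position 2 (value 6): max_ending_here = 11, max_so_far = 11
Position 3 (value -10): max_ending_here = 1, max_so_far = 11
Position 4 (value 5): max_ending_here = 6, max_so_far = 11
Position 5 (value -7): max_ending_here = -1, max_so_far = 11

Maximum subarray: [0, 5, 6]
Maximum sum: 11

The maximum subarray is [0, 5, 6] with sum 11. This subarray runs from index 0 to index 2.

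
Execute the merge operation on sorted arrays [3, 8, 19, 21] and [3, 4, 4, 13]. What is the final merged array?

Merging process:

Compare 3 vs 3: take 3 from left. Merged: [3]
Compare 8 vs 3: take 3 from right. Merged: [3, 3]
Compare 8 vs 4: take 4 from right. Merged: [3, 3, 4]
Compare 8 vs 4: take 4 from right. Merged: [3, 3, 4, 4]
Compare 8 vs 13: take 8 from left. Merged: [3, 3, 4, 4, 8]
Compare 19 vs 13: take 13 from right. Merged: [3, 3, 4, 4, 8, 13]
Append remaining from left: [19, 21]. Merged: [3, 3, 4, 4, 8, 13, 19, 21]

Final merged array: [3, 3, 4, 4, 8, 13, 19, 21]
Total comparisons: 6

The merged array is [3, 3, 4, 4, 8, 13, 19, 21], requiring 6 comparisons. The merge step runs in O(n) time where n is the total number of elements.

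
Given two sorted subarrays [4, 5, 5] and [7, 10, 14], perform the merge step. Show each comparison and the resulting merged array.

Merging process:

Compare 4 vs 7: take 4 from left. Merged: [4]
Compare 5 vs 7: take 5 from left. Merged: [4, 5]
Compare 5 vs 7: take 5 from left. Merged: [4, 5, 5]
Append remaining from right: [7, 10, 14]. Merged: [4, 5, 5, 7, 10, 14]

Final merged array: [4, 5, 5, 7, 10, 14]
Total comparisons: 3

The merged array is [4, 5, 5, 7, 10, 14], requiring 3 comparisons. The merge step runs in O(n) time where n is the total number of elements.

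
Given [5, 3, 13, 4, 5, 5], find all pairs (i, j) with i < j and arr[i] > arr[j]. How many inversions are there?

Finding inversions in [5, 3, 13, 4, 5, 5]:

(0, 1): arr[0]=5 > arr[1]=3
(0, 3): arr[0]=5 > arr[3]=4
(2, 3): arr[2]=13 > arr[3]=4
(2, 4): arr[2]=13 > arr[4]=5
(2, 5): arr[2]=13 > arr[5]=5

Total inversions: 5

The array has 5 inversion(s): (0,1), (0,3), (2,3), (2,4), (2,5). Each pair (i,j) satisfies i < j and arr[i] > arr[j].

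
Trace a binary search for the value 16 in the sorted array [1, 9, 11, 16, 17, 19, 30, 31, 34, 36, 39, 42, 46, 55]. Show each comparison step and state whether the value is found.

Binary search for 16 in [1, 9, 11, 16, 17, 19, 30, 31, 34, 36, 39, 42, 46, 55]:

lo=0, hi=13, mid=6, arr[mid]=30 -> 30 > 16, search left half
lo=0, hi=5, mid=2, arr[mid]=11 -> 11 < 16, search right half
lo=3, hi=5, mid=4, arr[mid]=17 -> 17 > 16, search left half
lo=3, hi=3, mid=3, arr[mid]=16 -> Found target at index 3!

Binary search finds 16 at index 3 after 4 comparisons. The search repeatedly halves the search space by comparing with the middle element.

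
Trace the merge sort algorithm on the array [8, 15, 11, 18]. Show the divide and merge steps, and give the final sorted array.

Merge sort trace:

Split: [8, 15, 11, 18] -> [8, 15] and [11, 18]
  Split: [8, 15] -> [8] and [15]
  Merge: [8] + [15] -> [8, 15]
  Split: [11, 18] -> [11] and [18]
  Merge: [11] + [18] -> [11, 18]
Merge: [8, 15] + [11, 18] -> [8, 11, 15, 18]

Final sorted array: [8, 11, 15, 18]

The merge sort proceeds by recursively splitting the array and merging sorted halves.
After all merges, the sorted array is [8, 11, 15, 18].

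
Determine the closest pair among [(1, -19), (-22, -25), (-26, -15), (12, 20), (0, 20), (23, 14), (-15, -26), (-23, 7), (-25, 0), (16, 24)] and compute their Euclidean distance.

Computing all pairwise distances among 10 points:

d((1, -19), (-22, -25)) = 23.7697
d((1, -19), (-26, -15)) = 27.2947
d((1, -19), (12, 20)) = 40.5216
d((1, -19), (0, 20)) = 39.0128
d((1, -19), (23, 14)) = 39.6611
d((1, -19), (-15, -26)) = 17.4642
d((1, -19), (-23, 7)) = 35.3836
d((1, -19), (-25, 0)) = 32.2025
d((1, -19), (16, 24)) = 45.5412
d((-22, -25), (-26, -15)) = 10.7703
d((-22, -25), (12, 20)) = 56.4004
d((-22, -25), (0, 20)) = 50.0899
d((-22, -25), (23, 14)) = 59.5483
d((-22, -25), (-15, -26)) = 7.0711
d((-22, -25), (-23, 7)) = 32.0156
d((-22, -25), (-25, 0)) = 25.1794
d((-22, -25), (16, 24)) = 62.0081
d((-26, -15), (12, 20)) = 51.6624
d((-26, -15), (0, 20)) = 43.6005
d((-26, -15), (23, 14)) = 56.9386
d((-26, -15), (-15, -26)) = 15.5563
d((-26, -15), (-23, 7)) = 22.2036
d((-26, -15), (-25, 0)) = 15.0333
d((-26, -15), (16, 24)) = 57.3149
d((12, 20), (0, 20)) = 12.0
d((12, 20), (23, 14)) = 12.53
d((12, 20), (-15, -26)) = 53.3385
d((12, 20), (-23, 7)) = 37.3363
d((12, 20), (-25, 0)) = 42.0595
d((12, 20), (16, 24)) = 5.6569 <-- minimum
d((0, 20), (23, 14)) = 23.7697
d((0, 20), (-15, -26)) = 48.3839
d((0, 20), (-23, 7)) = 26.4197
d((0, 20), (-25, 0)) = 32.0156
d((0, 20), (16, 24)) = 16.4924
d((23, 14), (-15, -26)) = 55.1725
d((23, 14), (-23, 7)) = 46.5296
d((23, 14), (-25, 0)) = 50.0
d((23, 14), (16, 24)) = 12.2066
d((-15, -26), (-23, 7)) = 33.9559
d((-15, -26), (-25, 0)) = 27.8568
d((-15, -26), (16, 24)) = 58.8303
d((-23, 7), (-25, 0)) = 7.2801
d((-23, 7), (16, 24)) = 42.5441
d((-25, 0), (16, 24)) = 47.5079

Closest pair: (12, 20) and (16, 24) with distance 5.6569

The closest pair is (12, 20) and (16, 24) with Euclidean distance 5.6569. For 10 points, brute-force pairwise comparison is shown above. For large n, the divide-and-conquer algorithm (sort by x, recurse on halves, check the dividing strip) achieves O(n log n).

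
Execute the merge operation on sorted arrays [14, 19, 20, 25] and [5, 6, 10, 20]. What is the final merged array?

Merging process:

Compare 14 vs 5: take 5 from right. Merged: [5]
Compare 14 vs 6: take 6 from right. Merged: [5, 6]
Compare 14 vs 10: take 10 from right. Merged: [5, 6, 10]
Compare 14 vs 20: take 14 from left. Merged: [5, 6, 10, 14]
Compare 19 vs 20: take 19 from left. Merged: [5, 6, 10, 14, 19]
Compare 20 vs 20: take 20 from left. Merged: [5, 6, 10, 14, 19, 20]
Compare 25 vs 20: take 20 from right. Merged: [5, 6, 10, 14, 19, 20, 20]
Append remaining from left: [25]. Merged: [5, 6, 10, 14, 19, 20, 20, 25]

Final merged array: [5, 6, 10, 14, 19, 20, 20, 25]
Total comparisons: 7

The merged array is [5, 6, 10, 14, 19, 20, 20, 25], requiring 7 comparisons. The merge step runs in O(n) time where n is the total number of elements.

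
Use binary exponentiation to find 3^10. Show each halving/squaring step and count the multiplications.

Computing 3^10 by squaring (build up from 3^1; each line after the first costs one multiplication):

3^1 = 3
3^2 = (3^1)^2 = 3^2 = 9
3^4 = (3^2)^2 = 9^2 = 81
3^5 = 3 * 3^4 = 3 * 81 = 243
3^10 = (3^5)^2 = 243^2 = 59049

Result: 59049
Multiplications needed: 4 (4 lines after 3^1)

3^10 = 59049. Using exponentiation by squaring, this requires 4 multiplications. The key idea: if the exponent is even, square the half-power; if odd, multiply by the base once.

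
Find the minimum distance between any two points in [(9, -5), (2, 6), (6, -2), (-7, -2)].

Computing all pairwise distances among 4 points:

d((9, -5), (2, 6)) = 13.0384
d((9, -5), (6, -2)) = 4.2426 <-- minimum
d((9, -5), (-7, -2)) = 16.2788
d((2, 6), (6, -2)) = 8.9443
d((2, 6), (-7, -2)) = 12.0416
d((6, -2), (-7, -2)) = 13.0

Closest pair: (9, -5) and (6, -2) with distance 4.2426

The closest pair is (9, -5) and (6, -2) with Euclidean distance 4.2426. For 4 points, brute-force pairwise comparison is shown above. For large n, the divide-and-conquer algorithm (sort by x, recurse on halves, check the dividing strip) achieves O(n log n).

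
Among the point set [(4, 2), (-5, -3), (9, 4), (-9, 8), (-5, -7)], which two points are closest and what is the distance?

Computing all pairwise distances among 5 points:

d((4, 2), (-5, -3)) = 10.2956
d((4, 2), (9, 4)) = 5.3852
d((4, 2), (-9, 8)) = 14.3178
d((4, 2), (-5, -7)) = 12.7279
d((-5, -3), (9, 4)) = 15.6525
d((-5, -3), (-9, 8)) = 11.7047
d((-5, -3), (-5, -7)) = 4.0 <-- minimum
d((9, 4), (-9, 8)) = 18.4391
d((9, 4), (-5, -7)) = 17.8045
d((-9, 8), (-5, -7)) = 15.5242

Closest pair: (-5, -3) and (-5, -7) with distance 4.0

The closest pair is (-5, -3) and (-5, -7) with Euclidean distance 4.0. For 5 points, brute-force pairwise comparison is shown above. For large n, the divide-and-conquer algorithm (sort by x, recurse on halves, check the dividing strip) achieves O(n log n).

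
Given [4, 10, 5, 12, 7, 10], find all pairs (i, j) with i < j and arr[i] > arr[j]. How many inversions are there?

Finding inversions in [4, 10, 5, 12, 7, 10]:

(1, 2): arr[1]=10 > arr[2]=5
(1, 4): arr[1]=10 > arr[4]=7
(3, 4): arr[3]=12 > arr[4]=7
(3, 5): arr[3]=12 > arr[5]=10

Total inversions: 4

The array has 4 inversion(s): (1,2), (1,4), (3,4), (3,5). Each pair (i,j) satisfies i < j and arr[i] > arr[j].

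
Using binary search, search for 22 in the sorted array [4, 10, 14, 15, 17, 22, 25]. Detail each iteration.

Binary search for 22 in [4, 10, 14, 15, 17, 22, 25]:

lo=0, hi=6, mid=3, arr[mid]=15 -> 15 < 22, search right half
lo=4, hi=6, mid=5, arr[mid]=22 -> Found target at index 5!

Binary search finds 22 at index 5 after 2 comparisons. The search repeatedly halves the search space by comparing with the middle element.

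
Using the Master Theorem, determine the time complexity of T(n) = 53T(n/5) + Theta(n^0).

Master Theorem for T(n) = 53T(n/5) + O(n^0):

a = 53, b = 5, c = 0
log_b(a) = log_5(53) = 2.4669

Case 1: c = 0 < log_5(53) = 2.4669
T(n) = O(n^(log_5 53))

For T(n) = 53T(n/5) + O(n^0): log_5(53) = 2.4669. This is Case 1 of the Master Theorem (c < log_b(a), work dominated by leaves), giving O(n^(log_5 53)).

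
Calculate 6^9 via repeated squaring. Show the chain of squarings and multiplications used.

Computing 6^9 by squaring (build up from 6^1; each line after the first costs one multiplication):

6^1 = 6
6^2 = (6^1)^2 = 6^2 = 36
6^4 = (6^2)^2 = 36^2 = 1296
6^8 = (6^4)^2 = 1296^2 = 1679616
6^9 = 6 * 6^8 = 6 * 1679616 = 10077696

Result: 10077696
Multiplications needed: 4 (4 lines after 6^1)

6^9 = 10077696. Using exponentiation by squaring, this requires 4 multiplications. The key idea: if the exponent is even, square the half-power; if odd, multiply by the base once.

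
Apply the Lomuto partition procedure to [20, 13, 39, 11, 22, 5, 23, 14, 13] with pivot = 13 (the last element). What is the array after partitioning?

Lomuto partition with pivot = 13:

Initial array: [20, 13, 39, 11, 22, 5, 23, 14, 13]

arr[0]=20 > 13: no swap
arr[1]=13 <= 13: swap with position 0, array becomes [13, 20, 39, 11, 22, 5, 23, 14, 13]
arr[2]=39 > 13: no swap
arr[3]=11 <= 13: swap with position 1, array becomes [13, 11, 39, 20, 22, 5, 23, 14, 13]
arr[4]=22 > 13: no swap
arr[5]=5 <= 13: swap with position 2, array becomes [13, 11, 5, 20, 22, 39, 23, 14, 13]
arr[6]=23 > 13: no swap
arr[7]=14 > 13: no swap

Place pivot at position 3: [13, 11, 5, 13, 22, 39, 23, 14, 20]
Pivot position: 3

After partitioning with pivot 13, the array becomes [13, 11, 5, 13, 22, 39, 23, 14, 20]. The pivot is placed at index 3. All elements to the left of the pivot are <= 13, and all elements to the right are > 13.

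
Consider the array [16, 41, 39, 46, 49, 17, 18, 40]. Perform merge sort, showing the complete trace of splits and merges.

Merge sort trace:

Split: [16, 41, 39, 46, 49, 17, 18, 40] -> [16, 41, 39, 46] and [49, 17, 18, 40]
  Split: [16, 41, 39, 46] -> [16, 41] and [39, 46]
    Split: [16, 41] -> [16] and [41]
    Merge: [16] + [41] -> [16, 41]
    Split: [39, 46] -> [39] and [46]
    Merge: [39] + [46] -> [39, 46]
  Merge: [16, 41] + [39, 46] -> [16, 39, 41, 46]
  Split: [49, 17, 18, 40] -> [49, 17] and [18, 40]
    Split: [49, 17] -> [49] and [17]
    Merge: [49] + [17] -> [17, 49]
    Split: [18, 40] -> [18] and [40]
    Merge: [18] + [40] -> [18, 40]
  Merge: [17, 49] + [18, 40] -> [17, 18, 40, 49]
Merge: [16, 39, 41, 46] + [17, 18, 40, 49] -> [16, 17, 18, 39, 40, 41, 46, 49]

Final sorted array: [16, 17, 18, 39, 40, 41, 46, 49]

The merge sort proceeds by recursively splitting the array and merging sorted halves.
After all merges, the sorted array is [16, 17, 18, 39, 40, 41, 46, 49].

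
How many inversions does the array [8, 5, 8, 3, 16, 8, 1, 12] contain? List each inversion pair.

Finding inversions in [8, 5, 8, 3, 16, 8, 1, 12]:

(0, 1): arr[0]=8 > arr[1]=5
(0, 3): arr[0]=8 > arr[3]=3
(0, 6): arr[0]=8 > arr[6]=1
(1, 3): arr[1]=5 > arr[3]=3
(1, 6): arr[1]=5 > arr[6]=1
(2, 3): arr[2]=8 > arr[3]=3
(2, 6): arr[2]=8 > arr[6]=1
(3, 6): arr[3]=3 > arr[6]=1
(4, 5): arr[4]=16 > arr[5]=8
(4, 6): arr[4]=16 > arr[6]=1
(4, 7): arr[4]=16 > arr[7]=12
(5, 6): arr[5]=8 > arr[6]=1

Total inversions: 12

The array has 12 inversion(s): (0,1), (0,3), (0,6), (1,3), (1,6), (2,3), (2,6), (3,6), (4,5), (4,6), (4,7), (5,6). Each pair (i,j) satisfies i < j and arr[i] > arr[j].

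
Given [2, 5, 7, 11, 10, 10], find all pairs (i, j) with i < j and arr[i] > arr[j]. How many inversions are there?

Finding inversions in [2, 5, 7, 11, 10, 10]:

(3, 4): arr[3]=11 > arr[4]=10
(3, 5): arr[3]=11 > arr[5]=10

Total inversions: 2

The array has 2 inversion(s): (3,4), (3,5). Each pair (i,j) satisfies i < j and arr[i] > arr[j].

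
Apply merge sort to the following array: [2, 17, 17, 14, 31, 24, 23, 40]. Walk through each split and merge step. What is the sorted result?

Merge sort trace:

Split: [2, 17, 17, 14, 31, 24, 23, 40] -> [2, 17, 17, 14] and [31, 24, 23, 40]
  Split: [2, 17, 17, 14] -> [2, 17] and [17, 14]
    Split: [2, 17] -> [2] and [17]
    Merge: [2] + [17] -> [2, 17]
    Split: [17, 14] -> [17] and [14]
    Merge: [17] + [14] -> [14, 17]
  Merge: [2, 17] + [14, 17] -> [2, 14, 17, 17]
  Split: [31, 24, 23, 40] -> [31, 24] and [23, 40]
    Split: [31, 24] -> [31] and [24]
    Merge: [31] + [24] -> [24, 31]
    Split: [23, 40] -> [23] and [40]
    Merge: [23] + [40] -> [23, 40]
  Merge: [24, 31] + [23, 40] -> [23, 24, 31, 40]
Merge: [2, 14, 17, 17] + [23, 24, 31, 40] -> [2, 14, 17, 17, 23, 24, 31, 40]

Final sorted array: [2, 14, 17, 17, 23, 24, 31, 40]

The merge sort proceeds by recursively splitting the array and merging sorted halves.
After all merges, the sorted array is [2, 14, 17, 17, 23, 24, 31, 40].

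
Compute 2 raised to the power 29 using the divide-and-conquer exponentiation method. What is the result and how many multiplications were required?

Computing 2^29 by squaring (build up from 2^1; each line after the first costs one multiplication):

2^1 = 2
2^2 = (2^1)^2 = 2^2 = 4
2^3 = 2 * 2^2 = 2 * 4 = 8
2^6 = (2^3)^2 = 8^2 = 64
2^7 = 2 * 2^6 = 2 * 64 = 128
2^14 = (2^7)^2 = 128^2 = 16384
2^28 = (2^14)^2 = 16384^2 = 268435456
2^29 = 2 * 2^28 = 2 * 268435456 = 536870912

Result: 536870912
Multiplications needed: 7 (7 lines after 2^1)

2^29 = 536870912. Using exponentiation by squaring, this requires 7 multiplications. The key idea: if the exponent is even, square the half-power; if odd, multiply by the base once.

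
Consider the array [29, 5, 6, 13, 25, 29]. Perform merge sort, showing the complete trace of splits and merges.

Merge sort trace:

Split: [29, 5, 6, 13, 25, 29] -> [29, 5, 6] and [13, 25, 29]
  Split: [29, 5, 6] -> [29] and [5, 6]
    Split: [5, 6] -> [5] and [6]
    Merge: [5] + [6] -> [5, 6]
  Merge: [29] + [5, 6] -> [5, 6, 29]
  Split: [13, 25, 29] -> [13] and [25, 29]
    Split: [25, 29] -> [25] and [29]
    Merge: [25] + [29] -> [25, 29]
  Merge: [13] + [25, 29] -> [13, 25, 29]
Merge: [5, 6, 29] + [13, 25, 29] -> [5, 6, 13, 25, 29, 29]

Final sorted array: [5, 6, 13, 25, 29, 29]

The merge sort proceeds by recursively splitting the array and merging sorted halves.
After all merges, the sorted array is [5, 6, 13, 25, 29, 29].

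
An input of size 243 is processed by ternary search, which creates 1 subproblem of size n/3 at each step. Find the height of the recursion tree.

For divide and conquer with division factor 3:

Problem sizes at each level:
Level 0: 243
Level 1: 81
Level 2: 27
Level 3: 9
Level 4: 3
Level 5: 1

The root is level 0 and the size-1 base case is level 5 (the tree spans levels 0 through 5, i.e. 6 levels counting the root), so the depth is the number of divisions: log_3(243) = 5

The recursion tree depth is log_3(243) = 5. At each level, the problem size is divided by 3, so it takes 5 divisions to reduce to a base case of size 1. The algorithm makes 1 recursive call at each level.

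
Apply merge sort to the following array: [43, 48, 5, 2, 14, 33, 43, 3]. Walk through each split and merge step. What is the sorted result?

Merge sort trace:

Split: [43, 48, 5, 2, 14, 33, 43, 3] -> [43, 48, 5, 2] and [14, 33, 43, 3]
  Split: [43, 48, 5, 2] -> [43, 48] and [5, 2]
    Split: [43, 48] -> [43] and [48]
    Merge: [43] + [48] -> [43, 48]
    Split: [5, 2] -> [5] and [2]
    Merge: [5] + [2] -> [2, 5]
  Merge: [43, 48] + [2, 5] -> [2, 5, 43, 48]
  Split: [14, 33, 43, 3] -> [14, 33] and [43, 3]
    Split: [14, 33] -> [14] and [33]
    Merge: [14] + [33] -> [14, 33]
    Split: [43, 3] -> [43] and [3]
    Merge: [43] + [3] -> [3, 43]
  Merge: [14, 33] + [3, 43] -> [3, 14, 33, 43]
Merge: [2, 5, 43, 48] + [3, 14, 33, 43] -> [2, 3, 5, 14, 33, 43, 43, 48]

Final sorted array: [2, 3, 5, 14, 33, 43, 43, 48]

The merge sort proceeds by recursively splitting the array and merging sorted halves.
After all merges, the sorted array is [2, 3, 5, 14, 33, 43, 43, 48].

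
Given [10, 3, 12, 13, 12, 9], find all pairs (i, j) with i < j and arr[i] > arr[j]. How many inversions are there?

Finding inversions in [10, 3, 12, 13, 12, 9]:

(0, 1): arr[0]=10 > arr[1]=3
(0, 5): arr[0]=10 > arr[5]=9
(2, 5): arr[2]=12 > arr[5]=9
(3, 4): arr[3]=13 > arr[4]=12
(3, 5): arr[3]=13 > arr[5]=9
(4, 5): arr[4]=12 > arr[5]=9

Total inversions: 6

The array has 6 inversion(s): (0,1), (0,5), (2,5), (3,4), (3,5), (4,5). Each pair (i,j) satisfies i < j and arr[i] > arr[j].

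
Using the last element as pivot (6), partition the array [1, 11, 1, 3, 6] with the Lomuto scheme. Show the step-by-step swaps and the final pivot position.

Lomuto partition with pivot = 6:

Initial array: [1, 11, 1, 3, 6]

arr[0]=1 <= 6: swap with position 0, array becomes [1, 11, 1, 3, 6]
arr[1]=11 > 6: no swap
arr[2]=1 <= 6: swap with position 1, array becomes [1, 1, 11, 3, 6]
arr[3]=3 <= 6: swap with position 2, array becomes [1, 1, 3, 11, 6]

Place pivot at position 3: [1, 1, 3, 6, 11]
Pivot position: 3

After partitioning with pivot 6, the array becomes [1, 1, 3, 6, 11]. The pivot is placed at index 3. All elements to the left of the pivot are <= 6, and all elements to the right are > 6.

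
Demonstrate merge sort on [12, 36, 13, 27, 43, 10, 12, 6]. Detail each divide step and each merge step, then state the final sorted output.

Merge sort trace:

Split: [12, 36, 13, 27, 43, 10, 12, 6] -> [12, 36, 13, 27] and [43, 10, 12, 6]
  Split: [12, 36, 13, 27] -> [12, 36] and [13, 27]
    Split: [12, 36] -> [12] and [36]
    Merge: [12] + [36] -> [12, 36]
    Split: [13, 27] -> [13] and [27]
    Merge: [13] + [27] -> [13, 27]
  Merge: [12, 36] + [13, 27] -> [12, 13, 27, 36]
  Split: [43, 10, 12, 6] -> [43, 10] and [12, 6]
    Split: [43, 10] -> [43] and [10]
    Merge: [43] + [10] -> [10, 43]
    Split: [12, 6] -> [12] and [6]
    Merge: [12] + [6] -> [6, 12]
  Merge: [10, 43] + [6, 12] -> [6, 10, 12, 43]
Merge: [12, 13, 27, 36] + [6, 10, 12, 43] -> [6, 10, 12, 12, 13, 27, 36, 43]

Final sorted array: [6, 10, 12, 12, 13, 27, 36, 43]

The merge sort proceeds by recursively splitting the array and merging sorted halves.
After all merges, the sorted array is [6, 10, 12, 12, 13, 27, 36, 43].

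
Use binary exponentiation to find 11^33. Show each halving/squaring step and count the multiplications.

Computing 11^33 by squaring (build up from 11^1; each line after the first costs one multiplication):

11^1 = 11
11^2 = (11^1)^2 = 11^2 = 121
11^4 = (11^2)^2 = 121^2 = 14641
11^8 = (11^4)^2 = 14641^2 = 214358881
11^16 = (11^8)^2 = 214358881^2 = 45949729863572161
11^32 = (11^16)^2 = 45949729863572161^2 = 2111377674535255285545615254209921
11^33 = 11 * 11^32 = 11 * 2111377674535255285545615254209921 = 23225154419887808141001767796309131

Result: 23225154419887808141001767796309131
Multiplications needed: 6 (6 lines after 11^1)

11^33 = 23225154419887808141001767796309131. Using exponentiation by squaring, this requires 6 multiplications. The key idea: if the exponent is even, square the half-power; if odd, multiply by the base once.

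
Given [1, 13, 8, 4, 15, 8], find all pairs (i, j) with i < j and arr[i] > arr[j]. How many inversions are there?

Finding inversions in [1, 13, 8, 4, 15, 8]:

(1, 2): arr[1]=13 > arr[2]=8
(1, 3): arr[1]=13 > arr[3]=4
(1, 5): arr[1]=13 > arr[5]=8
(2, 3): arr[2]=8 > arr[3]=4
(4, 5): arr[4]=15 > arr[5]=8

Total inversions: 5

The array has 5 inversion(s): (1,2), (1,3), (1,5), (2,3), (4,5). Each pair (i,j) satisfies i < j and arr[i] > arr[j].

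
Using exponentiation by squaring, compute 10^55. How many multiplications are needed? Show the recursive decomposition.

Computing 10^55 by squaring (build up from 10^1; each line after the first costs one multiplication):

10^1 = 10
10^2 = (10^1)^2 = 10^2 = 100
10^3 = 10 * 10^2 = 10 * 100 = 1000
10^6 = (10^3)^2 = 1000^2 = 1000000
10^12 = (10^6)^2 = 1000000^2 = 1000000000000
10^13 = 10 * 10^12 = 10 * 1000000000000 = 10000000000000
10^26 = (10^13)^2 = 10000000000000^2 = 100000000000000000000000000
10^27 = 10 * 10^26 = 10 * 100000000000000000000000000 = 1000000000000000000000000000
10^54 = (10^27)^2 = 1000000000000000000000000000^2 = 1000000000000000000000000000000000000000000000000000000
10^55 = 10 * 10^54 = 10 * 1000000000000000000000000000000000000000000000000000000 = 10000000000000000000000000000000000000000000000000000000

Result: 10000000000000000000000000000000000000000000000000000000
Multiplications needed: 9 (9 lines after 10^1)

10^55 = 10000000000000000000000000000000000000000000000000000000. Using exponentiation by squaring, this requires 9 multiplications. The key idea: if the exponent is even, square the half-power; if odd, multiply by the base once.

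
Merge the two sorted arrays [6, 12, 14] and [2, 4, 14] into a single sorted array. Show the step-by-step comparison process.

Merging process:

Compare 6 vs 2: take 2 from right. Merged: [2]
Compare 6 vs 4: take 4 from right. Merged: [2, 4]
Compare 6 vs 14: take 6 from left. Merged: [2, 4, 6]
Compare 12 vs 14: take 12 from left. Merged: [2, 4, 6, 12]
Compare 14 vs 14: take 14 from left. Merged: [2, 4, 6, 12, 14]
Append remaining from right: [14]. Merged: [2, 4, 6, 12, 14, 14]

Final merged array: [2, 4, 6, 12, 14, 14]
Total comparisons: 5

The merged array is [2, 4, 6, 12, 14, 14], requiring 5 comparisons. The merge step runs in O(n) time where n is the total number of elements.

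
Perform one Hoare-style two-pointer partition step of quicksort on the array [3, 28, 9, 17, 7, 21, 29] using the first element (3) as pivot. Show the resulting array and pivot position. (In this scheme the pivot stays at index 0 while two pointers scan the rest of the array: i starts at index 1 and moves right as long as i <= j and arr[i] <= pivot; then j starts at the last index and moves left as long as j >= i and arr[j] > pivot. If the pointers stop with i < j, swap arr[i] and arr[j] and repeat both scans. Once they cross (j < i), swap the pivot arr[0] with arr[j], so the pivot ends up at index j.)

Hoare-style two-pointer partition with pivot = 3:

Initial array: [3, 28, 9, 17, 7, 21, 29]

Pointers start at i = 1, j = 6.
i ends at 1, j ends at 0: the pointers have crossed (j < i), so scanning stops.

j = 0, so swapping arr[0] with arr[j] leaves the pivot at position 0: [3, 28, 9, 17, 7, 21, 29]
Pivot position: 0

After partitioning with pivot 3, the array becomes [3, 28, 9, 17, 7, 21, 29]. The pivot is placed at index 0. All elements to the left of the pivot are <= 3, and all elements to the right are > 3.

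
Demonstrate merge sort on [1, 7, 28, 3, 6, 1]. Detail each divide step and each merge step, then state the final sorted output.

Merge sort trace:

Split: [1, 7, 28, 3, 6, 1] -> [1, 7, 28] and [3, 6, 1]
  Split: [1, 7, 28] -> [1] and [7, 28]
    Split: [7, 28] -> [7] and [28]
    Merge: [7] + [28] -> [7, 28]
  Merge: [1] + [7, 28] -> [1, 7, 28]
  Split: [3, 6, 1] -> [3] and [6, 1]
    Split: [6, 1] -> [6] and [1]
    Merge: [6] + [1] -> [1, 6]
  Merge: [3] + [1, 6] -> [1, 3, 6]
Merge: [1, 7, 28] + [1, 3, 6] -> [1, 1, 3, 6, 7, 28]

Final sorted array: [1, 1, 3, 6, 7, 28]

The merge sort proceeds by recursively splitting the array and merging sorted halves.
After all merges, the sorted array is [1, 1, 3, 6, 7, 28].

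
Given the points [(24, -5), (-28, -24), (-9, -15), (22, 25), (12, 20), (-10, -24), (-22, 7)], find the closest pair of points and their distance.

Computing all pairwise distances among 7 points:

d((24, -5), (-28, -24)) = 55.3624
d((24, -5), (-9, -15)) = 34.4819
d((24, -5), (22, 25)) = 30.0666
d((24, -5), (12, 20)) = 27.7308
d((24, -5), (-10, -24)) = 38.9487
d((24, -5), (-22, 7)) = 47.5395
d((-28, -24), (-9, -15)) = 21.0238
d((-28, -24), (22, 25)) = 70.0071
d((-28, -24), (12, 20)) = 59.4643
d((-28, -24), (-10, -24)) = 18.0
d((-28, -24), (-22, 7)) = 31.5753
d((-9, -15), (22, 25)) = 50.6063
d((-9, -15), (12, 20)) = 40.8167
d((-9, -15), (-10, -24)) = 9.0554 <-- minimum
d((-9, -15), (-22, 7)) = 25.5539
d((22, 25), (12, 20)) = 11.1803
d((22, 25), (-10, -24)) = 58.5235
d((22, 25), (-22, 7)) = 47.5395
d((12, 20), (-10, -24)) = 49.1935
d((12, 20), (-22, 7)) = 36.4005
d((-10, -24), (-22, 7)) = 33.2415

Closest pair: (-9, -15) and (-10, -24) with distance 9.0554

The closest pair is (-9, -15) and (-10, -24) with Euclidean distance 9.0554. For 7 points, brute-force pairwise comparison is shown above. For large n, the divide-and-conquer algorithm (sort by x, recurse on halves, check the dividing strip) achieves O(n log n).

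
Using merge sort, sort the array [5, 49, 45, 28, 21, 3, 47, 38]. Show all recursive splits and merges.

Merge sort trace:

Split: [5, 49, 45, 28, 21, 3, 47, 38] -> [5, 49, 45, 28] and [21, 3, 47, 38]
  Split: [5, 49, 45, 28] -> [5, 49] and [45, 28]
    Split: [5, 49] -> [5] and [49]
    Merge: [5] + [49] -> [5, 49]
    Split: [45, 28] -> [45] and [28]
    Merge: [45] + [28] -> [28, 45]
  Merge: [5, 49] + [28, 45] -> [5, 28, 45, 49]
  Split: [21, 3, 47, 38] -> [21, 3] and [47, 38]
    Split: [21, 3] -> [21] and [3]
    Merge: [21] + [3] -> [3, 21]
    Split: [47, 38] -> [47] and [38]
    Merge: [47] + [38] -> [38, 47]
  Merge: [3, 21] + [38, 47] -> [3, 21, 38, 47]
Merge: [5, 28, 45, 49] + [3, 21, 38, 47] -> [3, 5, 21, 28, 38, 45, 47, 49]

Final sorted array: [3, 5, 21, 28, 38, 45, 47, 49]

The merge sort proceeds by recursively splitting the array and merging sorted halves.
After all merges, the sorted array is [3, 5, 21, 28, 38, 45, 47, 49].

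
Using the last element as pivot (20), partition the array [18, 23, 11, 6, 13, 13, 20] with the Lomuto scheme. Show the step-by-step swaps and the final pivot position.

Lomuto partition with pivot = 20:

Initial array: [18, 23, 11, 6, 13, 13, 20]

arr[0]=18 <= 20: swap with position 0, array becomes [18, 23, 11, 6, 13, 13, 20]
arr[1]=23 > 20: no swap
arr[2]=11 <= 20: swap with position 1, array becomes [18, 11, 23, 6, 13, 13, 20]
arr[3]=6 <= 20: swap with position 2, array becomes [18, 11, 6, 23, 13, 13, 20]
arr[4]=13 <= 20: swap with position 3, array becomes [18, 11, 6, 13, 23, 13, 20]
arr[5]=13 <= 20: swap with position 4, array becomes [18, 11, 6, 13, 13, 23, 20]

Place pivot at position 5: [18, 11, 6, 13, 13, 20, 23]
Pivot position: 5

After partitioning with pivot 20, the array becomes [18, 11, 6, 13, 13, 20, 23]. The pivot is placed at index 5. All elements to the left of the pivot are <= 20, and all elements to the right are > 20.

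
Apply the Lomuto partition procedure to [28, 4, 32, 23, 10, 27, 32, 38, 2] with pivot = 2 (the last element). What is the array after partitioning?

Lomuto partition with pivot = 2:

Initial array: [28, 4, 32, 23, 10, 27, 32, 38, 2]

arr[0]=28 > 2: no swap
arr[1]=4 > 2: no swap
arr[2]=32 > 2: no swap
arr[3]=23 > 2: no swap
arr[4]=10 > 2: no swap
arr[5]=27 > 2: no swap
arr[6]=32 > 2: no swap
arr[7]=38 > 2: no swap

Place pivot at position 0: [2, 4, 32, 23, 10, 27, 32, 38, 28]
Pivot position: 0

After partitioning with pivot 2, the array becomes [2, 4, 32, 23, 10, 27, 32, 38, 28]. The pivot is placed at index 0. All elements to the left of the pivot are <= 2, and all elements to the right are > 2.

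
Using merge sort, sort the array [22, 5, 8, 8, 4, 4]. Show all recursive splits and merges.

Merge sort trace:

Split: [22, 5, 8, 8, 4, 4] -> [22, 5, 8] and [8, 4, 4]
  Split: [22, 5, 8] -> [22] and [5, 8]
    Split: [5, 8] -> [5] and [8]
    Merge: [5] + [8] -> [5, 8]
  Merge: [22] + [5, 8] -> [5, 8, 22]
  Split: [8, 4, 4] -> [8] and [4, 4]
    Split: [4, 4] -> [4] and [4]
    Merge: [4] + [4] -> [4, 4]
  Merge: [8] + [4, 4] -> [4, 4, 8]
Merge: [5, 8, 22] + [4, 4, 8] -> [4, 4, 5, 8, 8, 22]

Final sorted array: [4, 4, 5, 8, 8, 22]

The merge sort proceeds by recursively splitting the array and merging sorted halves.
After all merges, the sorted array is [4, 4, 5, 8, 8, 22].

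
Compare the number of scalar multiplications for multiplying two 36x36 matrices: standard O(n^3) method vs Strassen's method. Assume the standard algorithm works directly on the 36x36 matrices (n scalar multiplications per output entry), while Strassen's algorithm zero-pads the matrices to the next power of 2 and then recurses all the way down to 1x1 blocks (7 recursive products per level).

Matrix multiplication for 36x36 matrices:

Strassen's algorithm requires power-of-2 dimensions. Pad 36x36 to 64x64 (next power of 2).

Standard algorithm: 36^3 = 46656 multiplications
Strassen's algorithm: 7^(log2(64)) = 7^6 = 117649 multiplications
Difference: 46656 - 117649 = -70993 (Strassen uses MORE here due to padding overhead — for small or just-over-power-of-2 n, padding can outweigh the per-level savings)

Standard: 46656 multiplications (36^3). Strassen: 117649 multiplications (7^6, after padding to 64x64). Strassen reduces 8 recursive multiplications to 7 at each level.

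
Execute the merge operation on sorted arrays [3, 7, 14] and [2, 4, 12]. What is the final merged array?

Merging process:

Compare 3 vs 2: take 2 from right. Merged: [2]
Compare 3 vs 4: take 3 from left. Merged: [2, 3]
Compare 7 vs 4: take 4 from right. Merged: [2, 3, 4]
Compare 7 vs 12: take 7 from left. Merged: [2, 3, 4, 7]
Compare 14 vs 12: take 12 from right. Merged: [2, 3, 4, 7, 12]
Append remaining from left: [14]. Merged: [2, 3, 4, 7, 12, 14]

Final merged array: [2, 3, 4, 7, 12, 14]
Total comparisons: 5

The merged array is [2, 3, 4, 7, 12, 14], requiring 5 comparisons. The merge step runs in O(n) time where n is the total number of elements.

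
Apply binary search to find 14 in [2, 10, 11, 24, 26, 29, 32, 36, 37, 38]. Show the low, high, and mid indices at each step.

Binary search for 14 in [2, 10, 11, 24, 26, 29, 32, 36, 37, 38]:

lo=0, hi=9, mid=4, arr[mid]=26 -> 26 > 14, search left half
lo=0, hi=3, mid=1, arr[mid]=10 -> 10 < 14, search right half
lo=2, hi=3, mid=2, arr[mid]=11 -> 11 < 14, search right half
lo=3, hi=3, mid=3, arr[mid]=24 -> 24 > 14, search left half
lo=3 > hi=2, target 14 not found

Binary search determines that 14 is not in the array after 4 comparisons. The search space was exhausted without finding the target.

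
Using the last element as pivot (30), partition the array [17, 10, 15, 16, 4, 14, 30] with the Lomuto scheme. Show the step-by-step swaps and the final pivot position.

Lomuto partition with pivot = 30:

Initial array: [17, 10, 15, 16, 4, 14, 30]

arr[0]=17 <= 30: swap with position 0, array becomes [17, 10, 15, 16, 4, 14, 30]
arr[1]=10 <= 30: swap with position 1, array becomes [17, 10, 15, 16, 4, 14, 30]
arr[2]=15 <= 30: swap with position 2, array becomes [17, 10, 15, 16, 4, 14, 30]
arr[3]=16 <= 30: swap with position 3, array becomes [17, 10, 15, 16, 4, 14, 30]
arr[4]=4 <= 30: swap with position 4, array becomes [17, 10, 15, 16, 4, 14, 30]
arr[5]=14 <= 30: swap with position 5, array becomes [17, 10, 15, 16, 4, 14, 30]

Place pivot at position 6: [17, 10, 15, 16, 4, 14, 30]
Pivot position: 6

After partitioning with pivot 30, the array becomes [17, 10, 15, 16, 4, 14, 30]. The pivot is placed at index 6. All elements to the left of the pivot are <= 30, and all elements to the right are > 30.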